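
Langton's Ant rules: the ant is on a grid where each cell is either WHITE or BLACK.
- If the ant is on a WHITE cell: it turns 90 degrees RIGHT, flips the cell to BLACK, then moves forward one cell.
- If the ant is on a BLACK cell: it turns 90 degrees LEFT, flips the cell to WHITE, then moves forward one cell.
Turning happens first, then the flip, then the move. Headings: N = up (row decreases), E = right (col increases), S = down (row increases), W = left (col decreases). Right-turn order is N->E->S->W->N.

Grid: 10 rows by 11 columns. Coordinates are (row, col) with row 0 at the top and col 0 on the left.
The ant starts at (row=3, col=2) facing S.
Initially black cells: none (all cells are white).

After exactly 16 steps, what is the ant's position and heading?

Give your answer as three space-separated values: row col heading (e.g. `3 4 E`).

Step 1: on WHITE (3,2): turn R to W, flip to black, move to (3,1). |black|=1
Step 2: on WHITE (3,1): turn R to N, flip to black, move to (2,1). |black|=2
Step 3: on WHITE (2,1): turn R to E, flip to black, move to (2,2). |black|=3
Step 4: on WHITE (2,2): turn R to S, flip to black, move to (3,2). |black|=4
Step 5: on BLACK (3,2): turn L to E, flip to white, move to (3,3). |black|=3
Step 6: on WHITE (3,3): turn R to S, flip to black, move to (4,3). |black|=4
Step 7: on WHITE (4,3): turn R to W, flip to black, move to (4,2). |black|=5
Step 8: on WHITE (4,2): turn R to N, flip to black, move to (3,2). |black|=6
Step 9: on WHITE (3,2): turn R to E, flip to black, move to (3,3). |black|=7
Step 10: on BLACK (3,3): turn L to N, flip to white, move to (2,3). |black|=6
Step 11: on WHITE (2,3): turn R to E, flip to black, move to (2,4). |black|=7
Step 12: on WHITE (2,4): turn R to S, flip to black, move to (3,4). |black|=8
Step 13: on WHITE (3,4): turn R to W, flip to black, move to (3,3). |black|=9
Step 14: on WHITE (3,3): turn R to N, flip to black, move to (2,3). |black|=10
Step 15: on BLACK (2,3): turn L to W, flip to white, move to (2,2). |black|=9
Step 16: on BLACK (2,2): turn L to S, flip to white, move to (3,2). |black|=8

Answer: 3 2 S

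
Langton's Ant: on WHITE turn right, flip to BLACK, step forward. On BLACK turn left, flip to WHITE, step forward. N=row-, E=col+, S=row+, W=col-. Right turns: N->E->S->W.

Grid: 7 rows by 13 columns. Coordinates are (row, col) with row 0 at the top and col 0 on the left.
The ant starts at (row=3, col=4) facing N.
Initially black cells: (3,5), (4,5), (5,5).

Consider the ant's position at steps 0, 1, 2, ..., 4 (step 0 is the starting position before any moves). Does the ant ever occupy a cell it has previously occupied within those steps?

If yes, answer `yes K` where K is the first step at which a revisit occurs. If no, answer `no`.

Step 1: on WHITE (3,4): turn R to E, flip to black, move to (3,5). |black|=4 — new cell
Step 2: on BLACK (3,5): turn L to N, flip to white, move to (2,5). |black|=3 — new cell
Step 3: on WHITE (2,5): turn R to E, flip to black, move to (2,6). |black|=4 — new cell
Step 4: on WHITE (2,6): turn R to S, flip to black, move to (3,6). |black|=5 — new cell
No revisit within 4 steps.

Answer: no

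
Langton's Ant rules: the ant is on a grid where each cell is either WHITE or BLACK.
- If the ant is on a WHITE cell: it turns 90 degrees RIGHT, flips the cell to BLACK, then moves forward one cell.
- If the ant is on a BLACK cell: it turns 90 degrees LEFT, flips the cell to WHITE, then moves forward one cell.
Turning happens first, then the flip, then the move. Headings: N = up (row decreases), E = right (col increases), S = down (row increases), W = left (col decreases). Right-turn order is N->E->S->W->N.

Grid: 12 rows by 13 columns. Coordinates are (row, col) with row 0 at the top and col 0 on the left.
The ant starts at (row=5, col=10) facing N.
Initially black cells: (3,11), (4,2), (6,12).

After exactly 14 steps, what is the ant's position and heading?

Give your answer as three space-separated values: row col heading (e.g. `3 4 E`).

Answer: 6 9 S

Derivation:
Step 1: on WHITE (5,10): turn R to E, flip to black, move to (5,11). |black|=4
Step 2: on WHITE (5,11): turn R to S, flip to black, move to (6,11). |black|=5
Step 3: on WHITE (6,11): turn R to W, flip to black, move to (6,10). |black|=6
Step 4: on WHITE (6,10): turn R to N, flip to black, move to (5,10). |black|=7
Step 5: on BLACK (5,10): turn L to W, flip to white, move to (5,9). |black|=6
Step 6: on WHITE (5,9): turn R to N, flip to black, move to (4,9). |black|=7
Step 7: on WHITE (4,9): turn R to E, flip to black, move to (4,10). |black|=8
Step 8: on WHITE (4,10): turn R to S, flip to black, move to (5,10). |black|=9
Step 9: on WHITE (5,10): turn R to W, flip to black, move to (5,9). |black|=10
Step 10: on BLACK (5,9): turn L to S, flip to white, move to (6,9). |black|=9
Step 11: on WHITE (6,9): turn R to W, flip to black, move to (6,8). |black|=10
Step 12: on WHITE (6,8): turn R to N, flip to black, move to (5,8). |black|=11
Step 13: on WHITE (5,8): turn R to E, flip to black, move to (5,9). |black|=12
Step 14: on WHITE (5,9): turn R to S, flip to black, move to (6,9). |black|=13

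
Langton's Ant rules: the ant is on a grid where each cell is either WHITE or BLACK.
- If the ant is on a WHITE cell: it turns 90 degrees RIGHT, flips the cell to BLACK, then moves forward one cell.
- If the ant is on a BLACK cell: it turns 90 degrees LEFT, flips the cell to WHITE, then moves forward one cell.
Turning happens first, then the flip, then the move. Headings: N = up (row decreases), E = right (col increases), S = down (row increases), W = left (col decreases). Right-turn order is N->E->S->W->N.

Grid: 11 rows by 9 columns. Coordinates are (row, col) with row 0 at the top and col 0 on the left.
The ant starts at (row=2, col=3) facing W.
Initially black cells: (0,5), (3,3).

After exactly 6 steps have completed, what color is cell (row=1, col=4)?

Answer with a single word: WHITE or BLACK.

Step 1: on WHITE (2,3): turn R to N, flip to black, move to (1,3). |black|=3
Step 2: on WHITE (1,3): turn R to E, flip to black, move to (1,4). |black|=4
Step 3: on WHITE (1,4): turn R to S, flip to black, move to (2,4). |black|=5
Step 4: on WHITE (2,4): turn R to W, flip to black, move to (2,3). |black|=6
Step 5: on BLACK (2,3): turn L to S, flip to white, move to (3,3). |black|=5
Step 6: on BLACK (3,3): turn L to E, flip to white, move to (3,4). |black|=4

Answer: BLACK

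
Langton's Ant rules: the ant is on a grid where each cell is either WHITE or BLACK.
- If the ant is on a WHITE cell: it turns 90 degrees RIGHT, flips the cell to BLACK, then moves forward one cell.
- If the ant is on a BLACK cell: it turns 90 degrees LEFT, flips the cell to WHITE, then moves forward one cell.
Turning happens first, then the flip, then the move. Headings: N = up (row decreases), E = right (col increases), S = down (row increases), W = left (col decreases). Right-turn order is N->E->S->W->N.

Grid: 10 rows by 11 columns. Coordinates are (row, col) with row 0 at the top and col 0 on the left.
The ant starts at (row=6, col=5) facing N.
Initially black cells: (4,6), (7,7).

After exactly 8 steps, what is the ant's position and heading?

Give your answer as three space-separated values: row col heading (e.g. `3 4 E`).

Answer: 6 5 S

Derivation:
Step 1: on WHITE (6,5): turn R to E, flip to black, move to (6,6). |black|=3
Step 2: on WHITE (6,6): turn R to S, flip to black, move to (7,6). |black|=4
Step 3: on WHITE (7,6): turn R to W, flip to black, move to (7,5). |black|=5
Step 4: on WHITE (7,5): turn R to N, flip to black, move to (6,5). |black|=6
Step 5: on BLACK (6,5): turn L to W, flip to white, move to (6,4). |black|=5
Step 6: on WHITE (6,4): turn R to N, flip to black, move to (5,4). |black|=6
Step 7: on WHITE (5,4): turn R to E, flip to black, move to (5,5). |black|=7
Step 8: on WHITE (5,5): turn R to S, flip to black, move to (6,5). |black|=8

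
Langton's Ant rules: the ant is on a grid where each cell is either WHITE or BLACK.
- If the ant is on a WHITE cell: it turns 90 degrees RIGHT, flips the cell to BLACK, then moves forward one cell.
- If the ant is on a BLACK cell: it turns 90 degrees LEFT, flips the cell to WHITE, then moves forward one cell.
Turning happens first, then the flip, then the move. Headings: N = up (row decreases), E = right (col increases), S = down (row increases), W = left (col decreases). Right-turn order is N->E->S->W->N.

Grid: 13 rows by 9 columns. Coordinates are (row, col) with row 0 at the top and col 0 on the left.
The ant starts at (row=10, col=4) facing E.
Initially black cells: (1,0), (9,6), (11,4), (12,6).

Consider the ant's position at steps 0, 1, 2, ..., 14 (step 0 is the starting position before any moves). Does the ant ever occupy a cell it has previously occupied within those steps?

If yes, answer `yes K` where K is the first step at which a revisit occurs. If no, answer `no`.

Step 1: on WHITE (10,4): turn R to S, flip to black, move to (11,4). |black|=5 — new cell
Step 2: on BLACK (11,4): turn L to E, flip to white, move to (11,5). |black|=4 — new cell
Step 3: on WHITE (11,5): turn R to S, flip to black, move to (12,5). |black|=5 — new cell
Step 4: on WHITE (12,5): turn R to W, flip to black, move to (12,4). |black|=6 — new cell
Step 5: on WHITE (12,4): turn R to N, flip to black, move to (11,4). |black|=7 — REVISIT

Answer: yes 5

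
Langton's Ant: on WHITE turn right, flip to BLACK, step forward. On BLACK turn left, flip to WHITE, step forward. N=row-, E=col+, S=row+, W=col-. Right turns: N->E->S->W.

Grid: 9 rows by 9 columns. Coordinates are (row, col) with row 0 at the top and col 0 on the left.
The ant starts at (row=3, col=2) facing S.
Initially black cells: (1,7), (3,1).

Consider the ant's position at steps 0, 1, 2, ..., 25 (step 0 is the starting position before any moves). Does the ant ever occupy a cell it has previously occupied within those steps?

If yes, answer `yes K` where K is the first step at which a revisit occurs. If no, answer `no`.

Step 1: on WHITE (3,2): turn R to W, flip to black, move to (3,1). |black|=3 — new cell
Step 2: on BLACK (3,1): turn L to S, flip to white, move to (4,1). |black|=2 — new cell
Step 3: on WHITE (4,1): turn R to W, flip to black, move to (4,0). |black|=3 — new cell
Step 4: on WHITE (4,0): turn R to N, flip to black, move to (3,0). |black|=4 — new cell
Step 5: on WHITE (3,0): turn R to E, flip to black, move to (3,1). |black|=5 — REVISIT

Answer: yes 5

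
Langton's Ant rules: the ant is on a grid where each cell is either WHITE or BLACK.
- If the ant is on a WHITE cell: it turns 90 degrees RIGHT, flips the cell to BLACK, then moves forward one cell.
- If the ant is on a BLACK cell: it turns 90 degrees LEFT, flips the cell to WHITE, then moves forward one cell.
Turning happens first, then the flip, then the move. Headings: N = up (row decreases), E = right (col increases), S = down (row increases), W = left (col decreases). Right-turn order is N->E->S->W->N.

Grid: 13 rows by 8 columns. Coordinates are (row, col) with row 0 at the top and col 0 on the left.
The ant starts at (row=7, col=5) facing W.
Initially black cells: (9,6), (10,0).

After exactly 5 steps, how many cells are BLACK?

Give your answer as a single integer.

Answer: 5

Derivation:
Step 1: on WHITE (7,5): turn R to N, flip to black, move to (6,5). |black|=3
Step 2: on WHITE (6,5): turn R to E, flip to black, move to (6,6). |black|=4
Step 3: on WHITE (6,6): turn R to S, flip to black, move to (7,6). |black|=5
Step 4: on WHITE (7,6): turn R to W, flip to black, move to (7,5). |black|=6
Step 5: on BLACK (7,5): turn L to S, flip to white, move to (8,5). |black|=5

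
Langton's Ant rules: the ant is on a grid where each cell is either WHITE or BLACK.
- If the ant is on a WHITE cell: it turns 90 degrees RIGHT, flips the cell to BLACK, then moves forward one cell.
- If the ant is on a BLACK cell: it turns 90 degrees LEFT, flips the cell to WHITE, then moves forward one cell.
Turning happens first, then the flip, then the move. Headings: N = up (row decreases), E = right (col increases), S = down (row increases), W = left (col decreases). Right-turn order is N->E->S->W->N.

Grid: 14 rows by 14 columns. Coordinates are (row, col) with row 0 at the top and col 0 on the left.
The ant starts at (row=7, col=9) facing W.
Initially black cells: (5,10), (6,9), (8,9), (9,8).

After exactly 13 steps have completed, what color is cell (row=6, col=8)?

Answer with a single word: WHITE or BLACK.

Answer: BLACK

Derivation:
Step 1: on WHITE (7,9): turn R to N, flip to black, move to (6,9). |black|=5
Step 2: on BLACK (6,9): turn L to W, flip to white, move to (6,8). |black|=4
Step 3: on WHITE (6,8): turn R to N, flip to black, move to (5,8). |black|=5
Step 4: on WHITE (5,8): turn R to E, flip to black, move to (5,9). |black|=6
Step 5: on WHITE (5,9): turn R to S, flip to black, move to (6,9). |black|=7
Step 6: on WHITE (6,9): turn R to W, flip to black, move to (6,8). |black|=8
Step 7: on BLACK (6,8): turn L to S, flip to white, move to (7,8). |black|=7
Step 8: on WHITE (7,8): turn R to W, flip to black, move to (7,7). |black|=8
Step 9: on WHITE (7,7): turn R to N, flip to black, move to (6,7). |black|=9
Step 10: on WHITE (6,7): turn R to E, flip to black, move to (6,8). |black|=10
Step 11: on WHITE (6,8): turn R to S, flip to black, move to (7,8). |black|=11
Step 12: on BLACK (7,8): turn L to E, flip to white, move to (7,9). |black|=10
Step 13: on BLACK (7,9): turn L to N, flip to white, move to (6,9). |black|=9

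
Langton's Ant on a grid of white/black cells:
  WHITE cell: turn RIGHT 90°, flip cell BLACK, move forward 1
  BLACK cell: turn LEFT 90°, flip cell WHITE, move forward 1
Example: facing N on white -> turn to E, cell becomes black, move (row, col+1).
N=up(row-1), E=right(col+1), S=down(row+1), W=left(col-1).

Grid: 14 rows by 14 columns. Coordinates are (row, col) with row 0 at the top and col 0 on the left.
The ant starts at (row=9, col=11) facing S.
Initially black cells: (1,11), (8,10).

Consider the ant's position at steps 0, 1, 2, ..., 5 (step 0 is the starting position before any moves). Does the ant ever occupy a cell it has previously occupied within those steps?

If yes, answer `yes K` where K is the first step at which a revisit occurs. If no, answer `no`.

Step 1: on WHITE (9,11): turn R to W, flip to black, move to (9,10). |black|=3 — new cell
Step 2: on WHITE (9,10): turn R to N, flip to black, move to (8,10). |black|=4 — new cell
Step 3: on BLACK (8,10): turn L to W, flip to white, move to (8,9). |black|=3 — new cell
Step 4: on WHITE (8,9): turn R to N, flip to black, move to (7,9). |black|=4 — new cell
Step 5: on WHITE (7,9): turn R to E, flip to black, move to (7,10). |black|=5 — new cell
No revisit within 5 steps.

Answer: no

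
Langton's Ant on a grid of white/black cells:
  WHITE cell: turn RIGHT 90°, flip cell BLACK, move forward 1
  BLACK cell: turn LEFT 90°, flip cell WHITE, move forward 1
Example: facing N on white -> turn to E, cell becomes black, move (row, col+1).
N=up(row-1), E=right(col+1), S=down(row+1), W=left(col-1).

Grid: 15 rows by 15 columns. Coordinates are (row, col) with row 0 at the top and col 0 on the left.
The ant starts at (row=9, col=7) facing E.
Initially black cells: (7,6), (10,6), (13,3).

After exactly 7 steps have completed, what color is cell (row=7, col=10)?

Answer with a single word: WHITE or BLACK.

Step 1: on WHITE (9,7): turn R to S, flip to black, move to (10,7). |black|=4
Step 2: on WHITE (10,7): turn R to W, flip to black, move to (10,6). |black|=5
Step 3: on BLACK (10,6): turn L to S, flip to white, move to (11,6). |black|=4
Step 4: on WHITE (11,6): turn R to W, flip to black, move to (11,5). |black|=5
Step 5: on WHITE (11,5): turn R to N, flip to black, move to (10,5). |black|=6
Step 6: on WHITE (10,5): turn R to E, flip to black, move to (10,6). |black|=7
Step 7: on WHITE (10,6): turn R to S, flip to black, move to (11,6). |black|=8

Answer: WHITE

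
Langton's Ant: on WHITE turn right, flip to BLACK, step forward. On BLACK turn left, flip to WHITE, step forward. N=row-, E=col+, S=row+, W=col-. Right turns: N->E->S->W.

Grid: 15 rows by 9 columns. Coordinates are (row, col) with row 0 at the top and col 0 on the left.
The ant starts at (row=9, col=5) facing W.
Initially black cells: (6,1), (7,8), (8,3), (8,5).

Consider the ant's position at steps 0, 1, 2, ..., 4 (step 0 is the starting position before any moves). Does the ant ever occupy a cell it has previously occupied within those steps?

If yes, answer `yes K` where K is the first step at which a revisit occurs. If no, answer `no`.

Step 1: on WHITE (9,5): turn R to N, flip to black, move to (8,5). |black|=5 — new cell
Step 2: on BLACK (8,5): turn L to W, flip to white, move to (8,4). |black|=4 — new cell
Step 3: on WHITE (8,4): turn R to N, flip to black, move to (7,4). |black|=5 — new cell
Step 4: on WHITE (7,4): turn R to E, flip to black, move to (7,5). |black|=6 — new cell
No revisit within 4 steps.

Answer: no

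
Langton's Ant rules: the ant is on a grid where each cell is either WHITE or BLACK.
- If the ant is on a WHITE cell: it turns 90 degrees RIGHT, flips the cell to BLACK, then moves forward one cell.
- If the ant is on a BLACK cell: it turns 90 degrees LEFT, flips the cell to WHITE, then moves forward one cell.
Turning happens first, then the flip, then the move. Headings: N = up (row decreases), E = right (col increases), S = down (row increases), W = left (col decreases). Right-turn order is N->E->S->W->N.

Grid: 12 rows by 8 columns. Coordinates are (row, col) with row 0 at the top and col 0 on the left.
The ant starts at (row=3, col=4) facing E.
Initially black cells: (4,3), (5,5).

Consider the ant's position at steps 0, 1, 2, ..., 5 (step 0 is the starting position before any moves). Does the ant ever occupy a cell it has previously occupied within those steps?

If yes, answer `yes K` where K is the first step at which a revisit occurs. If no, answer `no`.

Answer: no

Derivation:
Step 1: on WHITE (3,4): turn R to S, flip to black, move to (4,4). |black|=3 — new cell
Step 2: on WHITE (4,4): turn R to W, flip to black, move to (4,3). |black|=4 — new cell
Step 3: on BLACK (4,3): turn L to S, flip to white, move to (5,3). |black|=3 — new cell
Step 4: on WHITE (5,3): turn R to W, flip to black, move to (5,2). |black|=4 — new cell
Step 5: on WHITE (5,2): turn R to N, flip to black, move to (4,2). |black|=5 — new cell
No revisit within 5 steps.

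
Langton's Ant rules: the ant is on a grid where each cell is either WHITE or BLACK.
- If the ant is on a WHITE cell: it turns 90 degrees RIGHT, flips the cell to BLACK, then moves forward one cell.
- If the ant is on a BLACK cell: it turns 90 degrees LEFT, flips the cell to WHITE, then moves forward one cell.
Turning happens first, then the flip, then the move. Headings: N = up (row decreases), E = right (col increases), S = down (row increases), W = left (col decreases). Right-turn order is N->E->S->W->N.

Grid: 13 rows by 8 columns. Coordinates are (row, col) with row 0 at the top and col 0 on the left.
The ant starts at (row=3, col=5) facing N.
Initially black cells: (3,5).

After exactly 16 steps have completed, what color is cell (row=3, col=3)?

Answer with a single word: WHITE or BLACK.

Step 1: on BLACK (3,5): turn L to W, flip to white, move to (3,4). |black|=0
Step 2: on WHITE (3,4): turn R to N, flip to black, move to (2,4). |black|=1
Step 3: on WHITE (2,4): turn R to E, flip to black, move to (2,5). |black|=2
Step 4: on WHITE (2,5): turn R to S, flip to black, move to (3,5). |black|=3
Step 5: on WHITE (3,5): turn R to W, flip to black, move to (3,4). |black|=4
Step 6: on BLACK (3,4): turn L to S, flip to white, move to (4,4). |black|=3
Step 7: on WHITE (4,4): turn R to W, flip to black, move to (4,3). |black|=4
Step 8: on WHITE (4,3): turn R to N, flip to black, move to (3,3). |black|=5
Step 9: on WHITE (3,3): turn R to E, flip to black, move to (3,4). |black|=6
Step 10: on WHITE (3,4): turn R to S, flip to black, move to (4,4). |black|=7
Step 11: on BLACK (4,4): turn L to E, flip to white, move to (4,5). |black|=6
Step 12: on WHITE (4,5): turn R to S, flip to black, move to (5,5). |black|=7
Step 13: on WHITE (5,5): turn R to W, flip to black, move to (5,4). |black|=8
Step 14: on WHITE (5,4): turn R to N, flip to black, move to (4,4). |black|=9
Step 15: on WHITE (4,4): turn R to E, flip to black, move to (4,5). |black|=10
Step 16: on BLACK (4,5): turn L to N, flip to white, move to (3,5). |black|=9

Answer: BLACK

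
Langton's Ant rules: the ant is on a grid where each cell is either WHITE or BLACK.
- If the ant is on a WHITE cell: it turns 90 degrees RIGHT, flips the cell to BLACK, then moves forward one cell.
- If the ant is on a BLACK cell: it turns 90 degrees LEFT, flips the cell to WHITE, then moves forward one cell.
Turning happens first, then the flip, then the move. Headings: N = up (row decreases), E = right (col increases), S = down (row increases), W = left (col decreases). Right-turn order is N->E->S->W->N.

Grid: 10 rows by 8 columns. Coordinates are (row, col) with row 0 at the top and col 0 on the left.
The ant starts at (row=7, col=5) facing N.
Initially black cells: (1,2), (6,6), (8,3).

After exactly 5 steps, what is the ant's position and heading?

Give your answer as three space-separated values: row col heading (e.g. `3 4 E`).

Step 1: on WHITE (7,5): turn R to E, flip to black, move to (7,6). |black|=4
Step 2: on WHITE (7,6): turn R to S, flip to black, move to (8,6). |black|=5
Step 3: on WHITE (8,6): turn R to W, flip to black, move to (8,5). |black|=6
Step 4: on WHITE (8,5): turn R to N, flip to black, move to (7,5). |black|=7
Step 5: on BLACK (7,5): turn L to W, flip to white, move to (7,4). |black|=6

Answer: 7 4 W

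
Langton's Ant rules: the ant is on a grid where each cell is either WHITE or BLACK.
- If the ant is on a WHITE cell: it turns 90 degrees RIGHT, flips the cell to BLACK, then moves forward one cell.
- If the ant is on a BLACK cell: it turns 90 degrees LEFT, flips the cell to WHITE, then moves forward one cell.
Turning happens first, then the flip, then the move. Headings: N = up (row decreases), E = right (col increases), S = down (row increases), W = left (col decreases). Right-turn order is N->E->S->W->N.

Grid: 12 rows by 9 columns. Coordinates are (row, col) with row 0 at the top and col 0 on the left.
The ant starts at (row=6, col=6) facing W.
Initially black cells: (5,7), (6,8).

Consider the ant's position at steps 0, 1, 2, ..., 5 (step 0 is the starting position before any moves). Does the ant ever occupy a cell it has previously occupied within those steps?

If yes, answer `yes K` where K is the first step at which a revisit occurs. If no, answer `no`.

Step 1: on WHITE (6,6): turn R to N, flip to black, move to (5,6). |black|=3 — new cell
Step 2: on WHITE (5,6): turn R to E, flip to black, move to (5,7). |black|=4 — new cell
Step 3: on BLACK (5,7): turn L to N, flip to white, move to (4,7). |black|=3 — new cell
Step 4: on WHITE (4,7): turn R to E, flip to black, move to (4,8). |black|=4 — new cell
Step 5: on WHITE (4,8): turn R to S, flip to black, move to (5,8). |black|=5 — new cell
No revisit within 5 steps.

Answer: no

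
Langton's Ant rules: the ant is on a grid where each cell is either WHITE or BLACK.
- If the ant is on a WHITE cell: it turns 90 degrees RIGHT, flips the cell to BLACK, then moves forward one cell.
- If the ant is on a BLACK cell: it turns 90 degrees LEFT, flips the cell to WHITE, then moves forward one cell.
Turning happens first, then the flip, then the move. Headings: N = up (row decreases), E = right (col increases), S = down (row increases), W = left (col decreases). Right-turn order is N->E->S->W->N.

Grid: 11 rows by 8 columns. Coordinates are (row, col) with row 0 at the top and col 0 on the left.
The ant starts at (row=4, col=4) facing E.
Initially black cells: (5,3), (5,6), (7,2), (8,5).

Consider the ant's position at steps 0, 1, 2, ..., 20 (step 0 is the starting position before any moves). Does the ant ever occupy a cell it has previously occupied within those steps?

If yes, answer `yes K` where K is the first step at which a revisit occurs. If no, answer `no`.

Step 1: on WHITE (4,4): turn R to S, flip to black, move to (5,4). |black|=5 — new cell
Step 2: on WHITE (5,4): turn R to W, flip to black, move to (5,3). |black|=6 — new cell
Step 3: on BLACK (5,3): turn L to S, flip to white, move to (6,3). |black|=5 — new cell
Step 4: on WHITE (6,3): turn R to W, flip to black, move to (6,2). |black|=6 — new cell
Step 5: on WHITE (6,2): turn R to N, flip to black, move to (5,2). |black|=7 — new cell
Step 6: on WHITE (5,2): turn R to E, flip to black, move to (5,3). |black|=8 — REVISIT

Answer: yes 6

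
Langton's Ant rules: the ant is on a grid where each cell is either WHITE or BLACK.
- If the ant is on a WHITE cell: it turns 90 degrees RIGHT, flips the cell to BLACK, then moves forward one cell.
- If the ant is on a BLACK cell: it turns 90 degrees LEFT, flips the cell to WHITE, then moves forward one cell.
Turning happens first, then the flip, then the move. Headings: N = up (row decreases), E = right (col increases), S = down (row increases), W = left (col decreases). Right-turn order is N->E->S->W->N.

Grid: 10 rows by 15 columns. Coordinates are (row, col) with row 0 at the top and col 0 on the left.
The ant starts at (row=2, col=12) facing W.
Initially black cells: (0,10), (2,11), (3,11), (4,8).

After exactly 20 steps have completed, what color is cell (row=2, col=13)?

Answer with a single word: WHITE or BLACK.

Answer: BLACK

Derivation:
Step 1: on WHITE (2,12): turn R to N, flip to black, move to (1,12). |black|=5
Step 2: on WHITE (1,12): turn R to E, flip to black, move to (1,13). |black|=6
Step 3: on WHITE (1,13): turn R to S, flip to black, move to (2,13). |black|=7
Step 4: on WHITE (2,13): turn R to W, flip to black, move to (2,12). |black|=8
Step 5: on BLACK (2,12): turn L to S, flip to white, move to (3,12). |black|=7
Step 6: on WHITE (3,12): turn R to W, flip to black, move to (3,11). |black|=8
Step 7: on BLACK (3,11): turn L to S, flip to white, move to (4,11). |black|=7
Step 8: on WHITE (4,11): turn R to W, flip to black, move to (4,10). |black|=8
Step 9: on WHITE (4,10): turn R to N, flip to black, move to (3,10). |black|=9
Step 10: on WHITE (3,10): turn R to E, flip to black, move to (3,11). |black|=10
Step 11: on WHITE (3,11): turn R to S, flip to black, move to (4,11). |black|=11
Step 12: on BLACK (4,11): turn L to E, flip to white, move to (4,12). |black|=10
Step 13: on WHITE (4,12): turn R to S, flip to black, move to (5,12). |black|=11
Step 14: on WHITE (5,12): turn R to W, flip to black, move to (5,11). |black|=12
Step 15: on WHITE (5,11): turn R to N, flip to black, move to (4,11). |black|=13
Step 16: on WHITE (4,11): turn R to E, flip to black, move to (4,12). |black|=14
Step 17: on BLACK (4,12): turn L to N, flip to white, move to (3,12). |black|=13
Step 18: on BLACK (3,12): turn L to W, flip to white, move to (3,11). |black|=12
Step 19: on BLACK (3,11): turn L to S, flip to white, move to (4,11). |black|=11
Step 20: on BLACK (4,11): turn L to E, flip to white, move to (4,12). |black|=10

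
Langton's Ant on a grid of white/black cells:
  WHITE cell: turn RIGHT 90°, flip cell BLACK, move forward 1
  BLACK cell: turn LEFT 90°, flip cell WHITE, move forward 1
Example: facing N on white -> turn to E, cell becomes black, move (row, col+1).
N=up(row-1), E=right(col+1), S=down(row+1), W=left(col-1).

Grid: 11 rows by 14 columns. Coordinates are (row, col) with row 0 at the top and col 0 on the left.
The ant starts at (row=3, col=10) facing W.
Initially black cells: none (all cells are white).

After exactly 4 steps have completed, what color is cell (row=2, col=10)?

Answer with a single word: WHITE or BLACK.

Step 1: on WHITE (3,10): turn R to N, flip to black, move to (2,10). |black|=1
Step 2: on WHITE (2,10): turn R to E, flip to black, move to (2,11). |black|=2
Step 3: on WHITE (2,11): turn R to S, flip to black, move to (3,11). |black|=3
Step 4: on WHITE (3,11): turn R to W, flip to black, move to (3,10). |black|=4

Answer: BLACK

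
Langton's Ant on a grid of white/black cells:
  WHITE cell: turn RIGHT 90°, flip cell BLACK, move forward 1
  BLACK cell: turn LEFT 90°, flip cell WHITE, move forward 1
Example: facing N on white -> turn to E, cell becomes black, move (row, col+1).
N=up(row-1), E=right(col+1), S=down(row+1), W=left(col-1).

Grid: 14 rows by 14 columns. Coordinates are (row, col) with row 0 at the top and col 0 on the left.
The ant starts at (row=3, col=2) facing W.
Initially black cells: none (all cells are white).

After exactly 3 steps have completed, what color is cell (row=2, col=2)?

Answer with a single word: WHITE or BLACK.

Answer: BLACK

Derivation:
Step 1: on WHITE (3,2): turn R to N, flip to black, move to (2,2). |black|=1
Step 2: on WHITE (2,2): turn R to E, flip to black, move to (2,3). |black|=2
Step 3: on WHITE (2,3): turn R to S, flip to black, move to (3,3). |black|=3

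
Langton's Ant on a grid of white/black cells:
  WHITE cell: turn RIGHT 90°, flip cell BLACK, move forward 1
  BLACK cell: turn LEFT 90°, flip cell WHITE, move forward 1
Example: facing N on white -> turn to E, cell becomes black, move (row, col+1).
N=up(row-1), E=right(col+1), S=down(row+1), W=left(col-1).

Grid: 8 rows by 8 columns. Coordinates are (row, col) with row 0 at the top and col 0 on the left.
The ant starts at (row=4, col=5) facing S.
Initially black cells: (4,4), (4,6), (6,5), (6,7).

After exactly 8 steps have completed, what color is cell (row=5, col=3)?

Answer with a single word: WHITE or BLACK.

Step 1: on WHITE (4,5): turn R to W, flip to black, move to (4,4). |black|=5
Step 2: on BLACK (4,4): turn L to S, flip to white, move to (5,4). |black|=4
Step 3: on WHITE (5,4): turn R to W, flip to black, move to (5,3). |black|=5
Step 4: on WHITE (5,3): turn R to N, flip to black, move to (4,3). |black|=6
Step 5: on WHITE (4,3): turn R to E, flip to black, move to (4,4). |black|=7
Step 6: on WHITE (4,4): turn R to S, flip to black, move to (5,4). |black|=8
Step 7: on BLACK (5,4): turn L to E, flip to white, move to (5,5). |black|=7
Step 8: on WHITE (5,5): turn R to S, flip to black, move to (6,5). |black|=8

Answer: BLACK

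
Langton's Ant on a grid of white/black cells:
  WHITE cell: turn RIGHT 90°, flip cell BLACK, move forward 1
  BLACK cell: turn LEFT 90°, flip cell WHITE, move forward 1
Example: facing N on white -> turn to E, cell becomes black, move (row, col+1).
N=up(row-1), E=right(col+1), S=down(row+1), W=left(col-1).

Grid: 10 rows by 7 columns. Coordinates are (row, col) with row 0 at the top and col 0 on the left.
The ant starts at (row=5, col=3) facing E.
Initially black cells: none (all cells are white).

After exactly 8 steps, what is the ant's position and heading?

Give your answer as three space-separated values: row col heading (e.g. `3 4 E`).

Step 1: on WHITE (5,3): turn R to S, flip to black, move to (6,3). |black|=1
Step 2: on WHITE (6,3): turn R to W, flip to black, move to (6,2). |black|=2
Step 3: on WHITE (6,2): turn R to N, flip to black, move to (5,2). |black|=3
Step 4: on WHITE (5,2): turn R to E, flip to black, move to (5,3). |black|=4
Step 5: on BLACK (5,3): turn L to N, flip to white, move to (4,3). |black|=3
Step 6: on WHITE (4,3): turn R to E, flip to black, move to (4,4). |black|=4
Step 7: on WHITE (4,4): turn R to S, flip to black, move to (5,4). |black|=5
Step 8: on WHITE (5,4): turn R to W, flip to black, move to (5,3). |black|=6

Answer: 5 3 W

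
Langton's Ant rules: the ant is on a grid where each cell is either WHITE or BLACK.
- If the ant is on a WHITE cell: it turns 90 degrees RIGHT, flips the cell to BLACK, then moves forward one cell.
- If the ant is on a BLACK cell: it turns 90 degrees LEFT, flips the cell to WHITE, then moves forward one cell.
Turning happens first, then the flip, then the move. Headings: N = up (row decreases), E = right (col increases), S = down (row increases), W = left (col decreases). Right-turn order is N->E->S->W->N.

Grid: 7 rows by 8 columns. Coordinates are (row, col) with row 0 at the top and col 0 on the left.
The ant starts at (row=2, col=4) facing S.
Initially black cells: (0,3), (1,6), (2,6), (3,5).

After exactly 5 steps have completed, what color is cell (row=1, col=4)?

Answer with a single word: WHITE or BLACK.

Answer: BLACK

Derivation:
Step 1: on WHITE (2,4): turn R to W, flip to black, move to (2,3). |black|=5
Step 2: on WHITE (2,3): turn R to N, flip to black, move to (1,3). |black|=6
Step 3: on WHITE (1,3): turn R to E, flip to black, move to (1,4). |black|=7
Step 4: on WHITE (1,4): turn R to S, flip to black, move to (2,4). |black|=8
Step 5: on BLACK (2,4): turn L to E, flip to white, move to (2,5). |black|=7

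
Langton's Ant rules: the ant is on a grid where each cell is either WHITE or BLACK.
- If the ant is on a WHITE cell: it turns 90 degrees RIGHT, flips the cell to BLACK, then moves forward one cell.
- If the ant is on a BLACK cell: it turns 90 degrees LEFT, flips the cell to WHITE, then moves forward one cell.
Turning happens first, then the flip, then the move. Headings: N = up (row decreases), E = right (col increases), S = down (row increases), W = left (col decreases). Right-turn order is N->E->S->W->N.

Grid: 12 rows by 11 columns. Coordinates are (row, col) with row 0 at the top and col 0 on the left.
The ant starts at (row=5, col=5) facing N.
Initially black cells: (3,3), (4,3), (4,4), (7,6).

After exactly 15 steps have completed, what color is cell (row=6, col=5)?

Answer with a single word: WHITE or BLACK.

Step 1: on WHITE (5,5): turn R to E, flip to black, move to (5,6). |black|=5
Step 2: on WHITE (5,6): turn R to S, flip to black, move to (6,6). |black|=6
Step 3: on WHITE (6,6): turn R to W, flip to black, move to (6,5). |black|=7
Step 4: on WHITE (6,5): turn R to N, flip to black, move to (5,5). |black|=8
Step 5: on BLACK (5,5): turn L to W, flip to white, move to (5,4). |black|=7
Step 6: on WHITE (5,4): turn R to N, flip to black, move to (4,4). |black|=8
Step 7: on BLACK (4,4): turn L to W, flip to white, move to (4,3). |black|=7
Step 8: on BLACK (4,3): turn L to S, flip to white, move to (5,3). |black|=6
Step 9: on WHITE (5,3): turn R to W, flip to black, move to (5,2). |black|=7
Step 10: on WHITE (5,2): turn R to N, flip to black, move to (4,2). |black|=8
Step 11: on WHITE (4,2): turn R to E, flip to black, move to (4,3). |black|=9
Step 12: on WHITE (4,3): turn R to S, flip to black, move to (5,3). |black|=10
Step 13: on BLACK (5,3): turn L to E, flip to white, move to (5,4). |black|=9
Step 14: on BLACK (5,4): turn L to N, flip to white, move to (4,4). |black|=8
Step 15: on WHITE (4,4): turn R to E, flip to black, move to (4,5). |black|=9

Answer: BLACK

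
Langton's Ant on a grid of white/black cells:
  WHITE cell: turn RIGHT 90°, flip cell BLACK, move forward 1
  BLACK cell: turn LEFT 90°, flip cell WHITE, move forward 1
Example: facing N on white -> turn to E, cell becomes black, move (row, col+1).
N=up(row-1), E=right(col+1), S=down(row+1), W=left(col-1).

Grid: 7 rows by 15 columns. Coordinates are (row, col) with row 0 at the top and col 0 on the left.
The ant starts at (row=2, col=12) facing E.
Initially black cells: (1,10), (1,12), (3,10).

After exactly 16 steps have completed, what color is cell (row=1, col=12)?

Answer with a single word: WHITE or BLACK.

Step 1: on WHITE (2,12): turn R to S, flip to black, move to (3,12). |black|=4
Step 2: on WHITE (3,12): turn R to W, flip to black, move to (3,11). |black|=5
Step 3: on WHITE (3,11): turn R to N, flip to black, move to (2,11). |black|=6
Step 4: on WHITE (2,11): turn R to E, flip to black, move to (2,12). |black|=7
Step 5: on BLACK (2,12): turn L to N, flip to white, move to (1,12). |black|=6
Step 6: on BLACK (1,12): turn L to W, flip to white, move to (1,11). |black|=5
Step 7: on WHITE (1,11): turn R to N, flip to black, move to (0,11). |black|=6
Step 8: on WHITE (0,11): turn R to E, flip to black, move to (0,12). |black|=7
Step 9: on WHITE (0,12): turn R to S, flip to black, move to (1,12). |black|=8
Step 10: on WHITE (1,12): turn R to W, flip to black, move to (1,11). |black|=9
Step 11: on BLACK (1,11): turn L to S, flip to white, move to (2,11). |black|=8
Step 12: on BLACK (2,11): turn L to E, flip to white, move to (2,12). |black|=7
Step 13: on WHITE (2,12): turn R to S, flip to black, move to (3,12). |black|=8
Step 14: on BLACK (3,12): turn L to E, flip to white, move to (3,13). |black|=7
Step 15: on WHITE (3,13): turn R to S, flip to black, move to (4,13). |black|=8
Step 16: on WHITE (4,13): turn R to W, flip to black, move to (4,12). |black|=9

Answer: BLACK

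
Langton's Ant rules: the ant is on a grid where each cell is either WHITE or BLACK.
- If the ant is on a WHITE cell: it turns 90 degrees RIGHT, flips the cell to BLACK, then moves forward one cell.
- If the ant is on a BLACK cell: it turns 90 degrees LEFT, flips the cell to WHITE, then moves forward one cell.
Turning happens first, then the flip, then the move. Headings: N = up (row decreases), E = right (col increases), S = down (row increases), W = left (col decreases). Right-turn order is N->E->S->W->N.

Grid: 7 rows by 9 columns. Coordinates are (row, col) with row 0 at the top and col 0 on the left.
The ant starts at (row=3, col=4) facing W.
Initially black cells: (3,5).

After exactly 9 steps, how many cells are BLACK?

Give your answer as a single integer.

Answer: 6

Derivation:
Step 1: on WHITE (3,4): turn R to N, flip to black, move to (2,4). |black|=2
Step 2: on WHITE (2,4): turn R to E, flip to black, move to (2,5). |black|=3
Step 3: on WHITE (2,5): turn R to S, flip to black, move to (3,5). |black|=4
Step 4: on BLACK (3,5): turn L to E, flip to white, move to (3,6). |black|=3
Step 5: on WHITE (3,6): turn R to S, flip to black, move to (4,6). |black|=4
Step 6: on WHITE (4,6): turn R to W, flip to black, move to (4,5). |black|=5
Step 7: on WHITE (4,5): turn R to N, flip to black, move to (3,5). |black|=6
Step 8: on WHITE (3,5): turn R to E, flip to black, move to (3,6). |black|=7
Step 9: on BLACK (3,6): turn L to N, flip to white, move to (2,6). |black|=6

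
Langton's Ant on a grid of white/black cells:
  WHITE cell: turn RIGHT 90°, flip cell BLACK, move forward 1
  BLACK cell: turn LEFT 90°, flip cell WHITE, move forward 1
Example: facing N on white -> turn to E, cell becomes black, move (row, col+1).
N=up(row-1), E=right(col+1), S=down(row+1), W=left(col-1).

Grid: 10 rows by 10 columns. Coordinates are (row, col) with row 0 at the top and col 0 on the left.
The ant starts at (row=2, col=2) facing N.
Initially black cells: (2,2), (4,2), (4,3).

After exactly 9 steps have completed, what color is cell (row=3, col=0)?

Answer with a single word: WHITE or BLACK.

Answer: BLACK

Derivation:
Step 1: on BLACK (2,2): turn L to W, flip to white, move to (2,1). |black|=2
Step 2: on WHITE (2,1): turn R to N, flip to black, move to (1,1). |black|=3
Step 3: on WHITE (1,1): turn R to E, flip to black, move to (1,2). |black|=4
Step 4: on WHITE (1,2): turn R to S, flip to black, move to (2,2). |black|=5
Step 5: on WHITE (2,2): turn R to W, flip to black, move to (2,1). |black|=6
Step 6: on BLACK (2,1): turn L to S, flip to white, move to (3,1). |black|=5
Step 7: on WHITE (3,1): turn R to W, flip to black, move to (3,0). |black|=6
Step 8: on WHITE (3,0): turn R to N, flip to black, move to (2,0). |black|=7
Step 9: on WHITE (2,0): turn R to E, flip to black, move to (2,1). |black|=8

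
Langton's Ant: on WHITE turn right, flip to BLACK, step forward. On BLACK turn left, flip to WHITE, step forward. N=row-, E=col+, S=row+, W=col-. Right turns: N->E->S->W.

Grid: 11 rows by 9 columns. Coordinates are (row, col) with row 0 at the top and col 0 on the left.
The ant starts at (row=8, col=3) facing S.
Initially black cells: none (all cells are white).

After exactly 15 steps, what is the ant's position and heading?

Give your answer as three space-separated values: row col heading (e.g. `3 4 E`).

Answer: 7 3 W

Derivation:
Step 1: on WHITE (8,3): turn R to W, flip to black, move to (8,2). |black|=1
Step 2: on WHITE (8,2): turn R to N, flip to black, move to (7,2). |black|=2
Step 3: on WHITE (7,2): turn R to E, flip to black, move to (7,3). |black|=3
Step 4: on WHITE (7,3): turn R to S, flip to black, move to (8,3). |black|=4
Step 5: on BLACK (8,3): turn L to E, flip to white, move to (8,4). |black|=3
Step 6: on WHITE (8,4): turn R to S, flip to black, move to (9,4). |black|=4
Step 7: on WHITE (9,4): turn R to W, flip to black, move to (9,3). |black|=5
Step 8: on WHITE (9,3): turn R to N, flip to black, move to (8,3). |black|=6
Step 9: on WHITE (8,3): turn R to E, flip to black, move to (8,4). |black|=7
Step 10: on BLACK (8,4): turn L to N, flip to white, move to (7,4). |black|=6
Step 11: on WHITE (7,4): turn R to E, flip to black, move to (7,5). |black|=7
Step 12: on WHITE (7,5): turn R to S, flip to black, move to (8,5). |black|=8
Step 13: on WHITE (8,5): turn R to W, flip to black, move to (8,4). |black|=9
Step 14: on WHITE (8,4): turn R to N, flip to black, move to (7,4). |black|=10
Step 15: on BLACK (7,4): turn L to W, flip to white, move to (7,3). |black|=9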